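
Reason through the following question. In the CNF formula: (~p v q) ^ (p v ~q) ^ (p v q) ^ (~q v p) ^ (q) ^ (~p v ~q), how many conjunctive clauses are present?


A CNF formula is a conjunction of clauses.
Clauses are separated by ^.
Counting the conjuncts: 6 clauses.

6


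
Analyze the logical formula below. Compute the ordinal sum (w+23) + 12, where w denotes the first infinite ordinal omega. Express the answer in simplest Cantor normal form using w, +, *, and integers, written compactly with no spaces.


Compute (w+23) + 12.
Ordinal + is associative but NOT commutative; for finite n>0, n + w = w but w + n stays w+n.
By associativity: (w+23) + 12 = w + (23+12) = w+35.
Result = w+35

w+35


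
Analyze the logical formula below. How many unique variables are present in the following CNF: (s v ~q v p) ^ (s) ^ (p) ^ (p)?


Identify each variable that appears in the formula.
Variables found: p, q, s
Count = 3

3


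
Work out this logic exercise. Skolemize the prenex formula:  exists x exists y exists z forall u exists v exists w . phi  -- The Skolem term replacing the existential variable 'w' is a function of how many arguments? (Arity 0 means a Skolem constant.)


Quantifier prefix: exists x exists y exists z forall u exists v exists w
'w' is existentially quantified at position 6.
Universal variables preceding it: u
Skolem function arity = 1

1


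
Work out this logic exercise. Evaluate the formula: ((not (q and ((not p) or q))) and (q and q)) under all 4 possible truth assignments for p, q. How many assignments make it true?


Check all 4 assignments:
p=0, q=0: 0
p=0, q=1: 0
p=1, q=0: 0
p=1, q=1: 0
Count of True = 0

0


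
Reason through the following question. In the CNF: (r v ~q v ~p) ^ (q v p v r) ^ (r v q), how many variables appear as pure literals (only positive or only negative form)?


Check each variable for pure literal status:
p: mixed (not pure)
q: mixed (not pure)
r: pure positive
Pure literal count = 1

1


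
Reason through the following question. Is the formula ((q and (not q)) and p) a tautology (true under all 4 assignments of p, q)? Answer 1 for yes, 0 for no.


Check all 4 assignments:
p=0, q=0: 0
p=0, q=1: 0
p=1, q=0: 0
p=1, q=1: 0
Satisfying count = 0/4.
Tautology iff count = 4: no.

0


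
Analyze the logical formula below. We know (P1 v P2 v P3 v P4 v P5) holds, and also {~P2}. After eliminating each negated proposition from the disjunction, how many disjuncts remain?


Original disjuncts (5): P1, P2, P3, P4, P5
Negated (eliminate): ~P2
Remaining disjuncts: P1, P3, P4, P5
Count = 5 - 1 = 4

4


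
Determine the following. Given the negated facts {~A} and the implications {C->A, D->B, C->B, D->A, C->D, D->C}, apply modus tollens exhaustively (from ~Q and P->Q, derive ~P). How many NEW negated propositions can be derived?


Initial negated facts: {~A}
Apply modus tollens to closure:
  ~A and C->A  =>  ~C
  ~A and D->A  =>  ~D
Final negated: {~A, ~C, ~D}
New negations: {~C, ~D}
Count = 2

2


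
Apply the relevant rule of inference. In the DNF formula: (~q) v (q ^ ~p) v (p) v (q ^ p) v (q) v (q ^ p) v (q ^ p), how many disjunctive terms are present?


A DNF formula is a disjunction of terms (conjunctions).
Terms are separated by v.
Counting the disjuncts: 7 terms.

7


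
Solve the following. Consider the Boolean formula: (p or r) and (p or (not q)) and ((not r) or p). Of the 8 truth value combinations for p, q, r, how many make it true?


Evaluate all 8 assignments for p, q, r:
p=0, q=0, r=0: 0
p=0, q=0, r=1: 0
p=0, q=1, r=0: 0
p=0, q=1, r=1: 0
p=1, q=0, r=0: 1
p=1, q=0, r=1: 1
p=1, q=1, r=0: 1
p=1, q=1, r=1: 1
Satisfying count = 4

4


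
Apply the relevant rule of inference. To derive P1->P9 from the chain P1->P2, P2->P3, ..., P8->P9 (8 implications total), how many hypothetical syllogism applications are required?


With 8 implications in a chain connecting 9 propositions:
P1->P2, P2->P3, ..., P8->P9
Steps needed = (number of implications) - 1 = 8 - 1 = 7

7


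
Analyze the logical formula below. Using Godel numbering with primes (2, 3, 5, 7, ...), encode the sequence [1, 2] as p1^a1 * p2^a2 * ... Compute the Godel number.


Encode each element as an exponent of the corresponding prime:
  2^1 = 2
  3^2 = 9
Product = 2 * 9 = 18

18


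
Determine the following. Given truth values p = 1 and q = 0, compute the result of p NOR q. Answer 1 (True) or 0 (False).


p = 1, q = 0
Operation: p NOR q
Evaluate: 1 NOR 0 = 0

0


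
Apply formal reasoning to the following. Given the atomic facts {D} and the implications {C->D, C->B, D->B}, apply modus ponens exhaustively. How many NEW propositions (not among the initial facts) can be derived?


Initial facts: {D}
Apply modus ponens to closure:
  D and D->B  =>  B
Final known: {B, D}
New propositions: {B}
Count = 1

1


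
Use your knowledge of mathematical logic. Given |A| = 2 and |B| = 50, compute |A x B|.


The Cartesian product A x B contains all ordered pairs (a, b).
|A x B| = |A| * |B| = 2 * 50 = 100

100


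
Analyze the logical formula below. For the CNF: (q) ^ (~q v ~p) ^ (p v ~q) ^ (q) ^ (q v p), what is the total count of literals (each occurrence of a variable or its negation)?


Counting literals in each clause:
Clause 1: 1 literal(s)
Clause 2: 2 literal(s)
Clause 3: 2 literal(s)
Clause 4: 1 literal(s)
Clause 5: 2 literal(s)
Total = 8

8


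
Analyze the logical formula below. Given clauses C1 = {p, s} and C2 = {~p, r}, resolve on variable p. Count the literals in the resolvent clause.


Remove p from C1 and ~p from C2.
C1 remainder: {s}
C2 remainder: {r}
Union (resolvent): {r, s}
Resolvent has 2 literal(s).

2


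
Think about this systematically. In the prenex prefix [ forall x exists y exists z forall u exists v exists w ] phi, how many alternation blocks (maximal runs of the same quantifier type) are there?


Quantifier-type sequence: A E E A E E  (A=forall, E=exists)
Group into maximal same-type runs:
  Ax1 | Ex2 | Ax1 | Ex2
Number of blocks = 4

4


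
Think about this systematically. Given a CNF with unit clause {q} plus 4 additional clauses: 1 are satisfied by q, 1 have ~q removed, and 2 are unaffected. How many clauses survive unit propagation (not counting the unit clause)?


Satisfied (removed): 1
Shortened (remain): 1
Unchanged (remain): 2
Remaining = 1 + 2 = 3

3


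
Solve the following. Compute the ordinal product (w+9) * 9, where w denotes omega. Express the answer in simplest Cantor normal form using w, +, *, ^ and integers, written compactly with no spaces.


Compute (w+9) * 9.
Ordinal * is associative and left-distributive over +, but NOT commutative; for finite n>1, n*w = w but w*n stays w*n.
(w+9) * 9 = (w+9) repeated 9 times. Each intermediate +9 is absorbed by the following w; only the last survives: w*9+9.
Result = w*9+9

w*9+9


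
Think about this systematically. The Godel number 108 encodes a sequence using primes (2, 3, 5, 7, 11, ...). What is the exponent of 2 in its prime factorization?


Factorize 108 by dividing by 2 repeatedly.
Division steps: 2 divides 108 exactly 2 time(s).
Exponent of 2 = 2

2


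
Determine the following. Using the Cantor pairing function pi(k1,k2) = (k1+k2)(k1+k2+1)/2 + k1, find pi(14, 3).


k1 + k2 = 17
(k1+k2)(k1+k2+1)/2 = 17 * 18 / 2 = 153
pi = 153 + 14 = 167

167


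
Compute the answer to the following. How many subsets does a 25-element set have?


The power set of a set with n elements has 2^n elements.
|P(S)| = 2^25 = 33554432

33554432


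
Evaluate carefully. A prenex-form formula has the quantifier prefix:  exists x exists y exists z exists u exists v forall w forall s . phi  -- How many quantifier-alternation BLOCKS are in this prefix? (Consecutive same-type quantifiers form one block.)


Quantifier-type sequence: E E E E E A A  (A=forall, E=exists)
Group into maximal same-type runs:
  Ex5 | Ax2
Number of blocks = 2

2


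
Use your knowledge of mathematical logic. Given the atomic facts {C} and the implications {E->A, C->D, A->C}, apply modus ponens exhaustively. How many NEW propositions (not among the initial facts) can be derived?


Initial facts: {C}
Apply modus ponens to closure:
  C and C->D  =>  D
Final known: {C, D}
New propositions: {D}
Count = 1

1


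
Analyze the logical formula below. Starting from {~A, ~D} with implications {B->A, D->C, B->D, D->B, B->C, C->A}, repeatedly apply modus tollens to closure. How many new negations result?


Initial negated facts: {~A, ~D}
Apply modus tollens to closure:
  ~A and B->A  =>  ~B
  ~A and C->A  =>  ~C
Final negated: {~A, ~B, ~C, ~D}
New negations: {~B, ~C}
Count = 2

2


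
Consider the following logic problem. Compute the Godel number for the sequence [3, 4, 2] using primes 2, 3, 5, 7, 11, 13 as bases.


Encode each element as an exponent of the corresponding prime:
  2^3 = 8
  3^4 = 81
  5^2 = 25
Product = 8 * 81 * 25 = 16200

16200


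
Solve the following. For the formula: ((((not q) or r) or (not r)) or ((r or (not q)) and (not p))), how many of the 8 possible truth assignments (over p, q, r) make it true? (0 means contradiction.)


Check all 8 assignments:
p=0, q=0, r=0: 1
p=0, q=0, r=1: 1
p=0, q=1, r=0: 1
p=0, q=1, r=1: 1
p=1, q=0, r=0: 1
p=1, q=0, r=1: 1
p=1, q=1, r=0: 1
p=1, q=1, r=1: 1
Count of True = 8

8


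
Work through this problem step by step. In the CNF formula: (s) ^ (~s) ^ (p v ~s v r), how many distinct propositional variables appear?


Identify each variable that appears in the formula.
Variables found: p, r, s
Count = 3

3


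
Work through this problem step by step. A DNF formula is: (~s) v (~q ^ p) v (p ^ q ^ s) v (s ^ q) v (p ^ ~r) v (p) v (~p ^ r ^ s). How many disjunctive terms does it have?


A DNF formula is a disjunction of terms (conjunctions).
Terms are separated by v.
Counting the disjuncts: 7 terms.

7


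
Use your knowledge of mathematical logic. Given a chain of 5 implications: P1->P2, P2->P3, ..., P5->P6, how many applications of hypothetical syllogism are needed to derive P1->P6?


With 5 implications in a chain connecting 6 propositions:
P1->P2, P2->P3, ..., P5->P6
Steps needed = (number of implications) - 1 = 5 - 1 = 4

4


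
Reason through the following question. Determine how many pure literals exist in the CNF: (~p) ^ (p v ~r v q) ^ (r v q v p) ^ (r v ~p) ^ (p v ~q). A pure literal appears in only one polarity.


Check each variable for pure literal status:
p: mixed (not pure)
q: mixed (not pure)
r: mixed (not pure)
Pure literal count = 0

0


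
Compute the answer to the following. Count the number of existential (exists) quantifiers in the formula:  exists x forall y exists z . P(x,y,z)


Quantifier prefix: exists x forall y exists z
Mark each quantifier type:
  E U E
Universal count = 1, Existential count = 2
Asked for existential (exists) quantifiers: 2

2


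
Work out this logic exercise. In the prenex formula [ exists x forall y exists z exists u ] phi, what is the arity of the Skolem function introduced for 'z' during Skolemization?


Quantifier prefix: exists x forall y exists z exists u
'z' is existentially quantified at position 3.
Universal variables preceding it: y
Skolem function arity = 1

1


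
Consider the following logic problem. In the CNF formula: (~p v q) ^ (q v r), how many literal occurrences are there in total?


Counting literals in each clause:
Clause 1: 2 literal(s)
Clause 2: 2 literal(s)
Total = 4

4


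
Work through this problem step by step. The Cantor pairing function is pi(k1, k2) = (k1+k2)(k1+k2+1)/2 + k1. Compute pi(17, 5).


k1 + k2 = 22
(k1+k2)(k1+k2+1)/2 = 22 * 23 / 2 = 253
pi = 253 + 17 = 270

270


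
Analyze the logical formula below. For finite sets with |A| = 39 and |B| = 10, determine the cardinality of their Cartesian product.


The Cartesian product A x B contains all ordered pairs (a, b).
|A x B| = |A| * |B| = 39 * 10 = 390

390


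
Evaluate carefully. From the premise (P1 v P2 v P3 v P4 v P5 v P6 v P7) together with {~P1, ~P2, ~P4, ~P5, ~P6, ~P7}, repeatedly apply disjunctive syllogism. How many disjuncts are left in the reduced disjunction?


Original disjuncts (7): P1, P2, P3, P4, P5, P6, P7
Negated (eliminate): ~P1, ~P2, ~P4, ~P5, ~P6, ~P7
Remaining disjuncts: P3
Count = 7 - 6 = 1

1


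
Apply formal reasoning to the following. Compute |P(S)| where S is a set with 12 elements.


The power set of a set with n elements has 2^n elements.
|P(S)| = 2^12 = 4096

4096


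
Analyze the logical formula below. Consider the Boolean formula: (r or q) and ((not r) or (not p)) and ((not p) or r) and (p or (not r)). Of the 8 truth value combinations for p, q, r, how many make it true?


Evaluate all 8 assignments for p, q, r:
p=0, q=0, r=0: 0
p=0, q=0, r=1: 0
p=0, q=1, r=0: 1
p=0, q=1, r=1: 0
p=1, q=0, r=0: 0
p=1, q=0, r=1: 0
p=1, q=1, r=0: 0
p=1, q=1, r=1: 0
Satisfying count = 1

1


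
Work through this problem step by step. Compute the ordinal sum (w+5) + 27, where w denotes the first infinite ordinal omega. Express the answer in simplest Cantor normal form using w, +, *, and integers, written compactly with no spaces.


Compute (w+5) + 27.
Ordinal + is associative but NOT commutative; for finite n>0, n + w = w but w + n stays w+n.
By associativity: (w+5) + 27 = w + (5+27) = w+32.
Result = w+32

w+32


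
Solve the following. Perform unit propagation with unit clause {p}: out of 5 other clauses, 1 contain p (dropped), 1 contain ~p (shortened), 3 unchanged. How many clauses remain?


Satisfied (removed): 1
Shortened (remain): 1
Unchanged (remain): 3
Remaining = 1 + 3 = 4

4


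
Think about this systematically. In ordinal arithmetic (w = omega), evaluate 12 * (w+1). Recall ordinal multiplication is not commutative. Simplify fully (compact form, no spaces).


Compute 12 * (w+1).
Ordinal * is associative and left-distributive over +, but NOT commutative; for finite n>1, n*w = w but w*n stays w*n.
By left-distributivity: 12 * (w+1) = 12*w + 12*1 = w + 12 = w+12.
Result = w+12

w+12


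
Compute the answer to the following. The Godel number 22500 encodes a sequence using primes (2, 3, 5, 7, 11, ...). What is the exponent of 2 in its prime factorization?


Factorize 22500 by dividing by 2 repeatedly.
Division steps: 2 divides 22500 exactly 2 time(s).
Exponent of 2 = 2

2


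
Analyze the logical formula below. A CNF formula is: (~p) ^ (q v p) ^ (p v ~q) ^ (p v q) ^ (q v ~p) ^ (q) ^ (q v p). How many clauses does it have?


A CNF formula is a conjunction of clauses.
Clauses are separated by ^.
Counting the conjuncts: 7 clauses.

7


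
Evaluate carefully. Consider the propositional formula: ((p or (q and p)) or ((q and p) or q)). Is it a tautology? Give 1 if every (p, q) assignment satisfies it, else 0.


Check all 4 assignments:
p=0, q=0: 0
p=0, q=1: 1
p=1, q=0: 1
p=1, q=1: 1
Satisfying count = 3/4.
Tautology iff count = 4: no.

0


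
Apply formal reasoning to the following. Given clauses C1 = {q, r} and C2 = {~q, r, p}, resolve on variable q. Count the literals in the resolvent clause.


Remove q from C1 and ~q from C2.
C1 remainder: {r}
C2 remainder: {r, p}
Union (resolvent): {p, r}
Resolvent has 2 literal(s).

2


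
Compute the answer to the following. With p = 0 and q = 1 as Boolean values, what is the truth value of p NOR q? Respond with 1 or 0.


p = 0, q = 1
Operation: p NOR q
Evaluate: 0 NOR 1 = 0

0


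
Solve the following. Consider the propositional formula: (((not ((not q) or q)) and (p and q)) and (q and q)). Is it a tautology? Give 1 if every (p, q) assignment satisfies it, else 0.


Check all 4 assignments:
p=0, q=0: 0
p=0, q=1: 0
p=1, q=0: 0
p=1, q=1: 0
Satisfying count = 0/4.
Tautology iff count = 4: no.

0


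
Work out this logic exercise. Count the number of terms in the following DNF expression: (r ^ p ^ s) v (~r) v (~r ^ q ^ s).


A DNF formula is a disjunction of terms (conjunctions).
Terms are separated by v.
Counting the disjuncts: 3 terms.

3


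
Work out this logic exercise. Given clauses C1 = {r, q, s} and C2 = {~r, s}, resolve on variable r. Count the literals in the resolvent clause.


Remove r from C1 and ~r from C2.
C1 remainder: {q, s}
C2 remainder: {s}
Union (resolvent): {q, s}
Resolvent has 2 literal(s).

2


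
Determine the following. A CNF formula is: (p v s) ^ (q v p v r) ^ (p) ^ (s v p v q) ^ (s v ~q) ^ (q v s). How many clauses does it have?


A CNF formula is a conjunction of clauses.
Clauses are separated by ^.
Counting the conjuncts: 6 clauses.

6


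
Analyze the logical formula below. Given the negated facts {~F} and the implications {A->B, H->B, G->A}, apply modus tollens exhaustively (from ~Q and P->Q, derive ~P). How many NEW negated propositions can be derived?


Initial negated facts: {~F}
Apply modus tollens to closure:
  (no implication fires)
Final negated: {~F}
New negations: {(none)}
Count = 0

0


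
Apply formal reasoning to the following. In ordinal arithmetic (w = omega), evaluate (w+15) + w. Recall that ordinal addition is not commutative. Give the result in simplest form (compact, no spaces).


Compute (w+15) + w.
Ordinal + is associative but NOT commutative; for finite n>0, n + w = w but w + n stays w+n.
(w+15) + w = w + (15+w) = w + w = w*2 (the finite tail 15 is absorbed by the right w).
Result = w*2

w*2


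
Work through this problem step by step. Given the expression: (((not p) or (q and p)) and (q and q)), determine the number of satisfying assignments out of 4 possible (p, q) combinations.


Check all 4 assignments:
p=0, q=0: 0
p=0, q=1: 1
p=1, q=0: 0
p=1, q=1: 1
Count of True = 2

2


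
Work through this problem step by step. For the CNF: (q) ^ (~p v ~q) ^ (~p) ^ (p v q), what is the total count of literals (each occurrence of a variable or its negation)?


Counting literals in each clause:
Clause 1: 1 literal(s)
Clause 2: 2 literal(s)
Clause 3: 1 literal(s)
Clause 4: 2 literal(s)
Total = 6

6


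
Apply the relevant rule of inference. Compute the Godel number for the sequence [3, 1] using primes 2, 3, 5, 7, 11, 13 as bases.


Encode each element as an exponent of the corresponding prime:
  2^3 = 8
  3^1 = 3
Product = 8 * 3 = 24

24


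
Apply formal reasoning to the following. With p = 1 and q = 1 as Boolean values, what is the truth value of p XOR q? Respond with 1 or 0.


p = 1, q = 1
Operation: p XOR q
Evaluate: 1 XOR 1 = 0

0


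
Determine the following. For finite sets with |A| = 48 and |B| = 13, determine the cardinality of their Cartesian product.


The Cartesian product A x B contains all ordered pairs (a, b).
|A x B| = |A| * |B| = 48 * 13 = 624

624


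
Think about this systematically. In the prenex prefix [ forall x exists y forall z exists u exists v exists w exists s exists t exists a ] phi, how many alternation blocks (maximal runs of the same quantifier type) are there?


Quantifier-type sequence: A E A E E E E E E  (A=forall, E=exists)
Group into maximal same-type runs:
  Ax1 | Ex1 | Ax1 | Ex6
Number of blocks = 4

4


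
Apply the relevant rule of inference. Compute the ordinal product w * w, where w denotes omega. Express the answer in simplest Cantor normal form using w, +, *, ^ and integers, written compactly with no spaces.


Compute w * w.
Ordinal * is associative and left-distributive over +, but NOT commutative; for finite n>1, n*w = w but w*n stays w*n.
w * w = w^2 by definition.
Result = w^2

w^2


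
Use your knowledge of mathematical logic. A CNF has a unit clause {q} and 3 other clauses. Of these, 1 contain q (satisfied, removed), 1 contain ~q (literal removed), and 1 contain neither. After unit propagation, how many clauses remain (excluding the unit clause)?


Satisfied (removed): 1
Shortened (remain): 1
Unchanged (remain): 1
Remaining = 1 + 1 = 2

2


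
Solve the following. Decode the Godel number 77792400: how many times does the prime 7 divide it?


Factorize 77792400 by dividing by 7 repeatedly.
Division steps: 7 divides 77792400 exactly 4 time(s).
Exponent of 7 = 4

4


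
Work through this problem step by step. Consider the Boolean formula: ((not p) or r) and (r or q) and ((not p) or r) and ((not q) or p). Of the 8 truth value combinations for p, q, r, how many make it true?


Evaluate all 8 assignments for p, q, r:
p=0, q=0, r=0: 0
p=0, q=0, r=1: 1
p=0, q=1, r=0: 0
p=0, q=1, r=1: 0
p=1, q=0, r=0: 0
p=1, q=0, r=1: 1
p=1, q=1, r=0: 0
p=1, q=1, r=1: 1
Satisfying count = 3

3


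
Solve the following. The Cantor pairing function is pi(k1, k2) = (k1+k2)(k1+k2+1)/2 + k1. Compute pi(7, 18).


k1 + k2 = 25
(k1+k2)(k1+k2+1)/2 = 25 * 26 / 2 = 325
pi = 325 + 7 = 332

332


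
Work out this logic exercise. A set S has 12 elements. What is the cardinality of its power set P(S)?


The power set of a set with n elements has 2^n elements.
|P(S)| = 2^12 = 4096

4096


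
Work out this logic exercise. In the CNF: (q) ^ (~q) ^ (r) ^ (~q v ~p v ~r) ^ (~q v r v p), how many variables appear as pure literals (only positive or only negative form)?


Check each variable for pure literal status:
p: mixed (not pure)
q: mixed (not pure)
r: mixed (not pure)
Pure literal count = 0

0


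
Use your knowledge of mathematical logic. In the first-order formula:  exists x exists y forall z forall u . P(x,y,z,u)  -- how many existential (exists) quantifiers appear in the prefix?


Quantifier prefix: exists x exists y forall z forall u
Mark each quantifier type:
  E E U U
Universal count = 2, Existential count = 2
Asked for existential (exists) quantifiers: 2

2


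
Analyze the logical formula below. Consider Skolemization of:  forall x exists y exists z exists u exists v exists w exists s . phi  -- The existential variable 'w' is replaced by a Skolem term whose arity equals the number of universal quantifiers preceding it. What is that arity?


Quantifier prefix: forall x exists y exists z exists u exists v exists w exists s
'w' is existentially quantified at position 6.
Universal variables preceding it: x
Skolem function arity = 1

1


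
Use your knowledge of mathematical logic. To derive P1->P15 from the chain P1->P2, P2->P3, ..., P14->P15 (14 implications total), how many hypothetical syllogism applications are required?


With 14 implications in a chain connecting 15 propositions:
P1->P2, P2->P3, ..., P14->P15
Steps needed = (number of implications) - 1 = 14 - 1 = 13

13


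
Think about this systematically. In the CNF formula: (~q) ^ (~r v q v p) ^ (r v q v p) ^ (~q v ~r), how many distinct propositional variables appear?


Identify each variable that appears in the formula.
Variables found: p, q, r
Count = 3

3


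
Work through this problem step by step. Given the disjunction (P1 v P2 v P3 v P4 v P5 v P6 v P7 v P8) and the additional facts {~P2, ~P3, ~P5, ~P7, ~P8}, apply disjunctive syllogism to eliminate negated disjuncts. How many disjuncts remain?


Original disjuncts (8): P1, P2, P3, P4, P5, P6, P7, P8
Negated (eliminate): ~P2, ~P3, ~P5, ~P7, ~P8
Remaining disjuncts: P1, P4, P6
Count = 8 - 5 = 3

3


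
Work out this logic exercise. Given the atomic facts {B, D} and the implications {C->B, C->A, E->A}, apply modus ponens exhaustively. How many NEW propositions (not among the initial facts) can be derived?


Initial facts: {B, D}
Apply modus ponens to closure:
  (no implication fires)
Final known: {B, D}
New propositions: {(none)}
Count = 0

0


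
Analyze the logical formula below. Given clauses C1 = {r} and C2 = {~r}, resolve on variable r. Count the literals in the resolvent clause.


Remove r from C1 and ~r from C2.
C1 remainder: {}
C2 remainder: {}
Union (resolvent): {} (empty clause)
Resolvent has 0 literal(s).

0


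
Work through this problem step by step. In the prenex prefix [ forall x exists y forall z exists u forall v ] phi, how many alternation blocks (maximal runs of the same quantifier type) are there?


Quantifier-type sequence: A E A E A  (A=forall, E=exists)
Group into maximal same-type runs:
  Ax1 | Ex1 | Ax1 | Ex1 | Ax1
Number of blocks = 5

5


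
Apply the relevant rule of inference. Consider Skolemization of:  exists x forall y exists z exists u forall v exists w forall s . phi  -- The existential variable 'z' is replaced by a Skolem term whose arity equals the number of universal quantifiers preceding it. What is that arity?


Quantifier prefix: exists x forall y exists z exists u forall v exists w forall s
'z' is existentially quantified at position 3.
Universal variables preceding it: y
Skolem function arity = 1

1


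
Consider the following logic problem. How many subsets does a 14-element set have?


The power set of a set with n elements has 2^n elements.
|P(S)| = 2^14 = 16384

16384


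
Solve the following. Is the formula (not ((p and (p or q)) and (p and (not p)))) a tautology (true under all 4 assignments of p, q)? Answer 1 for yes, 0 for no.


Check all 4 assignments:
p=0, q=0: 1
p=0, q=1: 1
p=1, q=0: 1
p=1, q=1: 1
Satisfying count = 4/4.
Tautology iff count = 4: yes.

1


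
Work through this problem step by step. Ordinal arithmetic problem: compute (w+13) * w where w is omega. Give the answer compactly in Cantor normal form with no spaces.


Compute (w+13) * w.
Ordinal * is associative and left-distributive over +, but NOT commutative; for finite n>1, n*w = w but w*n stays w*n.
(w+13) * w = sup{(w+13)*k : k<w} = sup{w*k+13} = w^2 (the +13 tail is absorbed in the limit).
Result = w^2

w^2


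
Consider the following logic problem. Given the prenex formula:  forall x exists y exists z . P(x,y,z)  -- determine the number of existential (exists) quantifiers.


Quantifier prefix: forall x exists y exists z
Mark each quantifier type:
  U E E
Universal count = 1, Existential count = 2
Asked for existential (exists) quantifiers: 2

2


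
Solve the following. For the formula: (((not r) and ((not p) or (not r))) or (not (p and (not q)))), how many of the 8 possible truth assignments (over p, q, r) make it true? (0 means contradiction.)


Check all 8 assignments:
p=0, q=0, r=0: 1
p=0, q=0, r=1: 1
p=0, q=1, r=0: 1
p=0, q=1, r=1: 1
p=1, q=0, r=0: 1
p=1, q=0, r=1: 0
p=1, q=1, r=0: 1
p=1, q=1, r=1: 1
Count of True = 7

7


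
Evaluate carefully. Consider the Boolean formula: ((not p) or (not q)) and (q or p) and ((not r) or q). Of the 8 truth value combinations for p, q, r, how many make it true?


Evaluate all 8 assignments for p, q, r:
p=0, q=0, r=0: 0
p=0, q=0, r=1: 0
p=0, q=1, r=0: 1
p=0, q=1, r=1: 1
p=1, q=0, r=0: 1
p=1, q=0, r=1: 0
p=1, q=1, r=0: 0
p=1, q=1, r=1: 0
Satisfying count = 3

3


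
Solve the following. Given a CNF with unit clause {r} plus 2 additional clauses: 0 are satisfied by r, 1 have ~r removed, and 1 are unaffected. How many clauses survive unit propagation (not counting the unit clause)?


Satisfied (removed): 0
Shortened (remain): 1
Unchanged (remain): 1
Remaining = 1 + 1 = 2

2


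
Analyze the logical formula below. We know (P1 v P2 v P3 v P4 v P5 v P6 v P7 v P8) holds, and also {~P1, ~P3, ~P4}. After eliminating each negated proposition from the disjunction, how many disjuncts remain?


Original disjuncts (8): P1, P2, P3, P4, P5, P6, P7, P8
Negated (eliminate): ~P1, ~P3, ~P4
Remaining disjuncts: P2, P5, P6, P7, P8
Count = 8 - 3 = 5

5


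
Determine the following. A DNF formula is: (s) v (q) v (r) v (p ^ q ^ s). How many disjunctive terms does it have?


A DNF formula is a disjunction of terms (conjunctions).
Terms are separated by v.
Counting the disjuncts: 4 terms.

4


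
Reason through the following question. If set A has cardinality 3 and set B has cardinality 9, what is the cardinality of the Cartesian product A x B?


The Cartesian product A x B contains all ordered pairs (a, b).
|A x B| = |A| * |B| = 3 * 9 = 27

27


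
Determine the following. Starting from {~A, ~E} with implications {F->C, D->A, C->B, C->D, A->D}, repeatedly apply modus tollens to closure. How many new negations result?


Initial negated facts: {~A, ~E}
Apply modus tollens to closure:
  ~A and D->A  =>  ~D
  ~D and C->D  =>  ~C
  ~C and F->C  =>  ~F
Final negated: {~A, ~C, ~D, ~E, ~F}
New negations: {~C, ~D, ~F}
Count = 3

3


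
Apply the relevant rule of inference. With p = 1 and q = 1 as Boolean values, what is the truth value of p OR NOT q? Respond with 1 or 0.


p = 1, q = 1
Operation: p OR NOT q
Evaluate: 1 OR NOT 1 = 1

1


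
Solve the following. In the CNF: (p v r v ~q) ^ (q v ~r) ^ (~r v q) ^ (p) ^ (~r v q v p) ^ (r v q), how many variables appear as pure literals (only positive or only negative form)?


Check each variable for pure literal status:
p: pure positive
q: mixed (not pure)
r: mixed (not pure)
Pure literal count = 1

1


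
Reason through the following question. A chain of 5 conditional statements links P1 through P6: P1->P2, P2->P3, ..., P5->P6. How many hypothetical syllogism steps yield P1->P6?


With 5 implications in a chain connecting 6 propositions:
P1->P2, P2->P3, ..., P5->P6
Steps needed = (number of implications) - 1 = 5 - 1 = 4

4


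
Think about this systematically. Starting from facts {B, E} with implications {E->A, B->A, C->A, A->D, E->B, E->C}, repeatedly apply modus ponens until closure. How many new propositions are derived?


Initial facts: {B, E}
Apply modus ponens to closure:
  E and E->A  =>  A
  A and A->D  =>  D
  E and E->C  =>  C
Final known: {A, B, C, D, E}
New propositions: {A, C, D}
Count = 3

3


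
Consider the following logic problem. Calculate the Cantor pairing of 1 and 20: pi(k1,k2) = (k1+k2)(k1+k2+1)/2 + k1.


k1 + k2 = 21
(k1+k2)(k1+k2+1)/2 = 21 * 22 / 2 = 231
pi = 231 + 1 = 232

232


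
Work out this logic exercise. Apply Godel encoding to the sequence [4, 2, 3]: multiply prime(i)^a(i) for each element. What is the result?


Encode each element as an exponent of the corresponding prime:
  2^4 = 16
  3^2 = 9
  5^3 = 125
Product = 16 * 9 * 125 = 18000

18000


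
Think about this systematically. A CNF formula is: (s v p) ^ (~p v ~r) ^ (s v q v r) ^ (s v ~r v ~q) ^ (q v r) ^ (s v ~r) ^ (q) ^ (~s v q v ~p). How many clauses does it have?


A CNF formula is a conjunction of clauses.
Clauses are separated by ^.
Counting the conjuncts: 8 clauses.

8


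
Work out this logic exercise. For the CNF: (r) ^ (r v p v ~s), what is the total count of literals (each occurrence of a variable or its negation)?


Counting literals in each clause:
Clause 1: 1 literal(s)
Clause 2: 3 literal(s)
Total = 4

4


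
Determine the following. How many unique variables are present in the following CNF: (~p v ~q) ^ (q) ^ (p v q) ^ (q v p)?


Identify each variable that appears in the formula.
Variables found: p, q
Count = 2

2


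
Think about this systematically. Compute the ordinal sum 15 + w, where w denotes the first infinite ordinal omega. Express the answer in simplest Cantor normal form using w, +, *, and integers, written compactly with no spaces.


Compute 15 + w.
Ordinal + is associative but NOT commutative; for finite n>0, n + w = w but w + n stays w+n.
Any finite left addend is absorbed by w on the right: 15 + w = w.
Result = w

w


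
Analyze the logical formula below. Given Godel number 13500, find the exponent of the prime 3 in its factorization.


Factorize 13500 by dividing by 3 repeatedly.
Division steps: 3 divides 13500 exactly 3 time(s).
Exponent of 3 = 3

3


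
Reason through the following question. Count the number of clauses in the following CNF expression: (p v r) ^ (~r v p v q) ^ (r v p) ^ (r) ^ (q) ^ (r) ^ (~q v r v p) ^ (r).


A CNF formula is a conjunction of clauses.
Clauses are separated by ^.
Counting the conjuncts: 8 clauses.

8


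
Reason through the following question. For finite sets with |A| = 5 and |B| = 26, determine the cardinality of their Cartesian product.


The Cartesian product A x B contains all ordered pairs (a, b).
|A x B| = |A| * |B| = 5 * 26 = 130

130


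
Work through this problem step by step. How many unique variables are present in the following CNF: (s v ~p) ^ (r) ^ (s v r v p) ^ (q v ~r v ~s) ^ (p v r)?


Identify each variable that appears in the formula.
Variables found: p, q, r, s
Count = 4

4


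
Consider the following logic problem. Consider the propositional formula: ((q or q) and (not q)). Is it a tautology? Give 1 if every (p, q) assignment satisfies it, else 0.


Check all 4 assignments:
p=0, q=0: 0
p=0, q=1: 0
p=1, q=0: 0
p=1, q=1: 0
Satisfying count = 0/4.
Tautology iff count = 4: no.

0


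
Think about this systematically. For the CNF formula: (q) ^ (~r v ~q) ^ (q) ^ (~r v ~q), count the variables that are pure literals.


Check each variable for pure literal status:
p: absent (not pure)
q: mixed (not pure)
r: pure negative
Pure literal count = 1

1


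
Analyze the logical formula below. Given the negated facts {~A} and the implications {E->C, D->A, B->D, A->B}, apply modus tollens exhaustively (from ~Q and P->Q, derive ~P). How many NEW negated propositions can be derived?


Initial negated facts: {~A}
Apply modus tollens to closure:
  ~A and D->A  =>  ~D
  ~D and B->D  =>  ~B
Final negated: {~A, ~B, ~D}
New negations: {~B, ~D}
Count = 2

2


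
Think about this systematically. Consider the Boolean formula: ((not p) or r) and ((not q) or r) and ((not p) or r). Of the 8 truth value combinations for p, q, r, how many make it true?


Evaluate all 8 assignments for p, q, r:
p=0, q=0, r=0: 1
p=0, q=0, r=1: 1
p=0, q=1, r=0: 0
p=0, q=1, r=1: 1
p=1, q=0, r=0: 0
p=1, q=0, r=1: 1
p=1, q=1, r=0: 0
p=1, q=1, r=1: 1
Satisfying count = 5

5


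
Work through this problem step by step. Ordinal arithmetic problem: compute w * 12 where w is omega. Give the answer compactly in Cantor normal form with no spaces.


Compute w * 12.
Ordinal * is associative and left-distributive over +, but NOT commutative; for finite n>1, n*w = w but w*n stays w*n.
w * 12 means 12 copies of w concatenated: w*12.
Result = w*12

w*12


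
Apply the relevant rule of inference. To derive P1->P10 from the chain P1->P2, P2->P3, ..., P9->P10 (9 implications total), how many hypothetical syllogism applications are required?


With 9 implications in a chain connecting 10 propositions:
P1->P2, P2->P3, ..., P9->P10
Steps needed = (number of implications) - 1 = 9 - 1 = 8

8


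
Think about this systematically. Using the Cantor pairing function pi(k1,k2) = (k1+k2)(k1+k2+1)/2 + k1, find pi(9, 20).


k1 + k2 = 29
(k1+k2)(k1+k2+1)/2 = 29 * 30 / 2 = 435
pi = 435 + 9 = 444

444


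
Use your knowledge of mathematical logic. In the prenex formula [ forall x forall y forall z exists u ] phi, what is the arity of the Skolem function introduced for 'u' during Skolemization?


Quantifier prefix: forall x forall y forall z exists u
'u' is existentially quantified at position 4.
Universal variables preceding it: x, y, z
Skolem function arity = 3

3


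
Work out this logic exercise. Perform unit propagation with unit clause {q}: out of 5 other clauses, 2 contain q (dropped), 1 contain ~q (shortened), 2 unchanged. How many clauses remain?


Satisfied (removed): 2
Shortened (remain): 1
Unchanged (remain): 2
Remaining = 1 + 2 = 3

3


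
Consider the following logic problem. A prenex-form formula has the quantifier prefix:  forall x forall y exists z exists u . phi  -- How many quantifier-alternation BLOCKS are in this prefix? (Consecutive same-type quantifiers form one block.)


Quantifier-type sequence: A A E E  (A=forall, E=exists)
Group into maximal same-type runs:
  Ax2 | Ex2
Number of blocks = 2

2


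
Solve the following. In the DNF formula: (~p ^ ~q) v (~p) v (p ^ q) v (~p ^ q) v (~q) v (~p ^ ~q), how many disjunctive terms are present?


A DNF formula is a disjunction of terms (conjunctions).
Terms are separated by v.
Counting the disjuncts: 6 terms.

6


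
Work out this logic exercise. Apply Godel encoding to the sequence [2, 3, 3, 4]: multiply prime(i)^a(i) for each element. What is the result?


Encode each element as an exponent of the corresponding prime:
  2^2 = 4
  3^3 = 27
  5^3 = 125
  7^4 = 2401
Product = 4 * 27 * 125 * 2401 = 32413500

32413500


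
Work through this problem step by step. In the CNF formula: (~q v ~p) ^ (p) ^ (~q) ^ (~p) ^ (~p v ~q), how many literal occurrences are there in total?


Counting literals in each clause:
Clause 1: 2 literal(s)
Clause 2: 1 literal(s)
Clause 3: 1 literal(s)
Clause 4: 1 literal(s)
Clause 5: 2 literal(s)
Total = 7

7


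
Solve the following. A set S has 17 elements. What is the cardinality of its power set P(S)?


The power set of a set with n elements has 2^n elements.
|P(S)| = 2^17 = 131072

131072


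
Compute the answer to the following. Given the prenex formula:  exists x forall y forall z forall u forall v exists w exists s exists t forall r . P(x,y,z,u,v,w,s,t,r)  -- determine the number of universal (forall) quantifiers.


Quantifier prefix: exists x forall y forall z forall u forall v exists w exists s exists t forall r
Mark each quantifier type:
  E U U U U E E E U
Universal count = 5, Existential count = 4
Asked for universal (forall) quantifiers: 5

5


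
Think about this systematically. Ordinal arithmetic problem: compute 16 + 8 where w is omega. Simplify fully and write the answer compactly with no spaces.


Compute 16 + 8.
Ordinal + is associative but NOT commutative; for finite n>0, n + w = w but w + n stays w+n.
Both operands finite; ordinal + agrees with natural +: 16 + 8 = 24.
Result = 24

24


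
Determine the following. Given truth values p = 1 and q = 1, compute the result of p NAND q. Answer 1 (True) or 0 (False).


p = 1, q = 1
Operation: p NAND q
Evaluate: 1 NAND 1 = 0

0


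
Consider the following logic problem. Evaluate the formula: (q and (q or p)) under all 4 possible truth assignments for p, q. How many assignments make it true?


Check all 4 assignments:
p=0, q=0: 0
p=0, q=1: 1
p=1, q=0: 0
p=1, q=1: 1
Count of True = 2

2


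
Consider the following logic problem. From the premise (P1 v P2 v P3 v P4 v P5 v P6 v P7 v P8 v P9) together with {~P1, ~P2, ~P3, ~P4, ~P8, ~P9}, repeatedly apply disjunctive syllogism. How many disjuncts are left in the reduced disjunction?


Original disjuncts (9): P1, P2, P3, P4, P5, P6, P7, P8, P9
Negated (eliminate): ~P1, ~P2, ~P3, ~P4, ~P8, ~P9
Remaining disjuncts: P5, P6, P7
Count = 9 - 6 = 3

3


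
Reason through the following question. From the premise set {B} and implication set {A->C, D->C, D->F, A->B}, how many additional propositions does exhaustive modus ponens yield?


Initial facts: {B}
Apply modus ponens to closure:
  (no implication fires)
Final known: {B}
New propositions: {(none)}
Count = 0

0


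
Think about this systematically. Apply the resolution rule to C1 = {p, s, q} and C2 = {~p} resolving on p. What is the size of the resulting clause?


Remove p from C1 and ~p from C2.
C1 remainder: {s, q}
C2 remainder: {}
Union (resolvent): {q, s}
Resolvent has 2 literal(s).

2


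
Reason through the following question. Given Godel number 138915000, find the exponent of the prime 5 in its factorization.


Factorize 138915000 by dividing by 5 repeatedly.
Division steps: 5 divides 138915000 exactly 4 time(s).
Exponent of 5 = 4

4


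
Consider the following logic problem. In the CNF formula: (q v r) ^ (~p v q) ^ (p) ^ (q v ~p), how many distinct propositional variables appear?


Identify each variable that appears in the formula.
Variables found: p, q, r
Count = 3

3


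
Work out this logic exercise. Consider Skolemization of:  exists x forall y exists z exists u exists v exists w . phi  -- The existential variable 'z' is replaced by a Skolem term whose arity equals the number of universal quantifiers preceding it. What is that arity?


Quantifier prefix: exists x forall y exists z exists u exists v exists w
'z' is existentially quantified at position 3.
Universal variables preceding it: y
Skolem function arity = 1

1
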